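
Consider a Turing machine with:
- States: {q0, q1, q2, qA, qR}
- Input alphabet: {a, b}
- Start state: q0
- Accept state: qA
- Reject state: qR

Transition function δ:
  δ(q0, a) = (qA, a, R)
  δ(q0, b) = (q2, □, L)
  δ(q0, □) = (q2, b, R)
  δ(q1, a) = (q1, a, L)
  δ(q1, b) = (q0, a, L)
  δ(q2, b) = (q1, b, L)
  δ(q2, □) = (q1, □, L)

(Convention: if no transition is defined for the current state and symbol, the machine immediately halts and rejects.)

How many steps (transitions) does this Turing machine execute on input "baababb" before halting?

Execution trace:
Initial: [q0]baababb
Step 1: δ(q0, b) = (q2, □, L) → [q2]□□aababb
Step 2: δ(q2, □) = (q1, □, L) → [q1]□□□aababb

No transition is defined for δ(q1, □). By convention the machine halts and rejects.

The machine executed 2 steps before halting.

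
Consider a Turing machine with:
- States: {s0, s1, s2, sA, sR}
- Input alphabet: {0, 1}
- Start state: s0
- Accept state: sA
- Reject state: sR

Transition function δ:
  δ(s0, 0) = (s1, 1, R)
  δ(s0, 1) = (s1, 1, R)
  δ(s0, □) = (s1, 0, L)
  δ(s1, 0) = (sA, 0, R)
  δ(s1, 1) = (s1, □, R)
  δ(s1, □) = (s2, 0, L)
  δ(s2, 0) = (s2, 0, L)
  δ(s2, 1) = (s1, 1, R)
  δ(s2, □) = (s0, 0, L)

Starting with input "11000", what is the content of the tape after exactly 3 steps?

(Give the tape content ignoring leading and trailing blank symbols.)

Execution trace:
Initial: [s0]11000
Step 1: δ(s0, 1) = (s1, 1, R) → 1[s1]1000
Step 2: δ(s1, 1) = (s1, □, R) → 1□[s1]000
Step 3: δ(s1, 0) = (sA, 0, R) → 1□0[sA]00

The machine reaches the accept state sA and halts.

After 3 steps, the tape (ignoring leading/trailing blanks) is: 1□000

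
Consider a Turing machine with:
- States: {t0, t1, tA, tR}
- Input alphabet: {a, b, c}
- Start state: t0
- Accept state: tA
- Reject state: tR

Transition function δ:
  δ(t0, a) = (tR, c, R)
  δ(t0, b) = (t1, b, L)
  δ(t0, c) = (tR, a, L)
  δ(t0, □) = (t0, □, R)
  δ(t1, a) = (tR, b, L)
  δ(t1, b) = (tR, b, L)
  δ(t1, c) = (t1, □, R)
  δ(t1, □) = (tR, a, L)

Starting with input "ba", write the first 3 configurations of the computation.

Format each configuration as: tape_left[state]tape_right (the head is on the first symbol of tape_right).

Transitions applied:
Step 1: δ(t0, b) = (t1, b, L)
Step 2: δ(t1, □) = (tR, a, L)

The first 3 configurations are:
[t0]ba ⊢ [t1]□ba ⊢ [tR]□aba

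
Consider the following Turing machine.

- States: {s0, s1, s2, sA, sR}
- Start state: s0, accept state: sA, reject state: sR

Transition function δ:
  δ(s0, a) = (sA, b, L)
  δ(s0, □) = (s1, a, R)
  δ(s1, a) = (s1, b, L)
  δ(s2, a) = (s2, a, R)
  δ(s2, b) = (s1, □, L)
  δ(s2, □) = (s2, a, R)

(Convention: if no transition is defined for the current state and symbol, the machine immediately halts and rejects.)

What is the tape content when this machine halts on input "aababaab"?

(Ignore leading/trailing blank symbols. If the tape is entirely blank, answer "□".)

Execution trace:
Initial: [s0]aababaab
Step 1: δ(s0, a) = (sA, b, L) → [sA]□bababaab

The machine reaches the accept state sA and halts.

Final tape (ignoring leading/trailing blanks): bababaab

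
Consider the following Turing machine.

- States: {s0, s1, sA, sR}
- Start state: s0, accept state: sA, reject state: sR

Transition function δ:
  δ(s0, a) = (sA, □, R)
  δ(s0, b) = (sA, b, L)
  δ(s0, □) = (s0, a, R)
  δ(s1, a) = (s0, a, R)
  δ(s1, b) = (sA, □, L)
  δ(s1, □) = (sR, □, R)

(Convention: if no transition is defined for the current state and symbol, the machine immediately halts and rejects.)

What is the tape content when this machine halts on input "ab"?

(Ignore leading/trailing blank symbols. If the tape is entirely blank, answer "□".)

Execution trace:
Initial: [s0]ab
Step 1: δ(s0, a) = (sA, □, R) → □[sA]b

The machine reaches the accept state sA and halts.

Final tape (ignoring leading/trailing blanks): b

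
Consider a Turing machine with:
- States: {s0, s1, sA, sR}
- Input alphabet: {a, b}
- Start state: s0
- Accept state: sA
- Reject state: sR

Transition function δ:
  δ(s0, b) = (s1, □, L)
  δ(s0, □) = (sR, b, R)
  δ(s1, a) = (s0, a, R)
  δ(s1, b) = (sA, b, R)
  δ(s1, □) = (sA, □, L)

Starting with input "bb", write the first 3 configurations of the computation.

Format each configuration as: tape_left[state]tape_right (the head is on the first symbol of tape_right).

Transitions applied:
Step 1: δ(s0, b) = (s1, □, L)
Step 2: δ(s1, □) = (sA, □, L)

The first 3 configurations are:
[s0]bb ⊢ [s1]□□b ⊢ [sA]□□□b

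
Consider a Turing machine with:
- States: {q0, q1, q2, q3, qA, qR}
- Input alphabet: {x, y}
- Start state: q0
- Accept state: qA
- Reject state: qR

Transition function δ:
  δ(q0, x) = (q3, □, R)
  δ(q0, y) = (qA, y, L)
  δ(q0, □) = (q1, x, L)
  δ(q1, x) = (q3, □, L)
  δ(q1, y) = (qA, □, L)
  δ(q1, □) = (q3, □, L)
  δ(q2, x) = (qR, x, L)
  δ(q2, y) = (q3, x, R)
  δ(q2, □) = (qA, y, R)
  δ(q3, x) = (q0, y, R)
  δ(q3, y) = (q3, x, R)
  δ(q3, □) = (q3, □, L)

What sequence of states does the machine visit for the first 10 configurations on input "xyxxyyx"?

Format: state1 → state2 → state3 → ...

Execution trace:
Initial: [q0]xyxxyyx
Step 1: δ(q0, x) = (q3, □, R) → □[q3]yxxyyx
Step 2: δ(q3, y) = (q3, x, R) → □x[q3]xxyyx
Step 3: δ(q3, x) = (q0, y, R) → □xy[q0]xyyx
Step 4: δ(q0, x) = (q3, □, R) → □xy□[q3]yyx
Step 5: δ(q3, y) = (q3, x, R) → □xy□x[q3]yx
Step 6: δ(q3, y) = (q3, x, R) → □xy□xx[q3]x
Step 7: δ(q3, x) = (q0, y, R) → □xy□xxy[q0]□
Step 8: δ(q0, □) = (q1, x, L) → □xy□xx[q1]yx
Step 9: δ(q1, y) = (qA, □, L) → □xy□x[qA]x□x

The machine reaches the accept state qA and halts.

State sequence: q0 → q3 → q3 → q0 → q3 → q3 → q3 → q0 → q1 → qA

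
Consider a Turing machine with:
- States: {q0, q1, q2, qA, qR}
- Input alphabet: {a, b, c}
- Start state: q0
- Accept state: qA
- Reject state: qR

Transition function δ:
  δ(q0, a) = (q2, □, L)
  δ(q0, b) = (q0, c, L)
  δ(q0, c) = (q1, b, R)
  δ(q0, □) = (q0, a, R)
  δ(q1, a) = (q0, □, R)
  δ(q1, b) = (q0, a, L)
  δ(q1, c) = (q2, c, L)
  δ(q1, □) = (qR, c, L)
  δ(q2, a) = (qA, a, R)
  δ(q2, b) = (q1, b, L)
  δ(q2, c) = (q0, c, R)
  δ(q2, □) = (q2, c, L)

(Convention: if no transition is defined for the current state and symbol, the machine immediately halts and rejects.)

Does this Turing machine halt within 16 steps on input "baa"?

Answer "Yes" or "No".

Execution trace:
Initial: [q0]baa
Step 1: δ(q0, b) = (q0, c, L) → [q0]□caa
Step 2: δ(q0, □) = (q0, a, R) → a[q0]caa
Step 3: δ(q0, c) = (q1, b, R) → ab[q1]aa
Step 4: δ(q1, a) = (q0, □, R) → ab□[q0]a
Step 5: δ(q0, a) = (q2, □, L) → ab[q2]□□
Step 6: δ(q2, □) = (q2, c, L) → a[q2]bc□
Step 7: δ(q2, b) = (q1, b, L) → [q1]abc□
Step 8: δ(q1, a) = (q0, □, R) → □[q0]bc□
Step 9: δ(q0, b) = (q0, c, L) → [q0]□cc□
Step 10: δ(q0, □) = (q0, a, R) → a[q0]cc□
Step 11: δ(q0, c) = (q1, b, R) → ab[q1]c□
Step 12: δ(q1, c) = (q2, c, L) → a[q2]bc□
Step 13: δ(q2, b) = (q1, b, L) → [q1]abc□
Step 14: δ(q1, a) = (q0, □, R) → □[q0]bc□
Step 15: δ(q0, b) = (q0, c, L) → [q0]□cc□
Step 16: δ(q0, □) = (q0, a, R) → a[q0]cc□

The machine has not reached a halting state after 16 steps.
The machine did not halt within the 16-step bound.

Answer: No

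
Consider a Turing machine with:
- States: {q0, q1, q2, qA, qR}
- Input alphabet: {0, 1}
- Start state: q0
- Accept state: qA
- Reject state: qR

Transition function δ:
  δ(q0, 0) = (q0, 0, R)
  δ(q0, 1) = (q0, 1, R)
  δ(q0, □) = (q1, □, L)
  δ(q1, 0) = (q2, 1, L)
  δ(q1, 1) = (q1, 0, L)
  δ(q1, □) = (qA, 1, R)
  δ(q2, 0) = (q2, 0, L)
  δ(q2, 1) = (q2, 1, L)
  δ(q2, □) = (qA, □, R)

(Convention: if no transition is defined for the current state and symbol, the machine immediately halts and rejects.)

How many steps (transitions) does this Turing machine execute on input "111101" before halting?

Execution trace:
Initial: [q0]111101
Step 1: δ(q0, 1) = (q0, 1, R) → 1[q0]11101
Step 2: δ(q0, 1) = (q0, 1, R) → 11[q0]1101
Step 3: δ(q0, 1) = (q0, 1, R) → 111[q0]101
Step 4: δ(q0, 1) = (q0, 1, R) → 1111[q0]01
Step 5: δ(q0, 0) = (q0, 0, R) → 11110[q0]1
Step 6: δ(q0, 1) = (q0, 1, R) → 111101[q0]□
Step 7: δ(q0, □) = (q1, □, L) → 11110[q1]1□
Step 8: δ(q1, 1) = (q1, 0, L) → 1111[q1]00□
Step 9: δ(q1, 0) = (q2, 1, L) → 111[q2]110□
Step 10: δ(q2, 1) = (q2, 1, L) → 11[q2]1110□
Step 11: δ(q2, 1) = (q2, 1, L) → 1[q2]11110□
Step 12: δ(q2, 1) = (q2, 1, L) → [q2]111110□
Step 13: δ(q2, 1) = (q2, 1, L) → [q2]□111110□
Step 14: δ(q2, □) = (qA, □, R) → □[qA]111110□

The machine reaches the accept state qA and halts.

The machine executed 14 steps before halting.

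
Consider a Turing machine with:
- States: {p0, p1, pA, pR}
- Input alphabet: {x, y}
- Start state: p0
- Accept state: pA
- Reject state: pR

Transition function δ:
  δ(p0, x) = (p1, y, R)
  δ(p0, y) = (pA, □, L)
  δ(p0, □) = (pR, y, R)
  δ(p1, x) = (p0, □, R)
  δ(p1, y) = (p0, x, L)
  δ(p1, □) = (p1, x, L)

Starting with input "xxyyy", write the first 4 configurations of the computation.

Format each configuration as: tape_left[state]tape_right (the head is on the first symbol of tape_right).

Transitions applied:
Step 1: δ(p0, x) = (p1, y, R)
Step 2: δ(p1, x) = (p0, □, R)
Step 3: δ(p0, y) = (pA, □, L)

The first 4 configurations are:
[p0]xxyyy ⊢ y[p1]xyyy ⊢ y□[p0]yyy ⊢ y[pA]□□yy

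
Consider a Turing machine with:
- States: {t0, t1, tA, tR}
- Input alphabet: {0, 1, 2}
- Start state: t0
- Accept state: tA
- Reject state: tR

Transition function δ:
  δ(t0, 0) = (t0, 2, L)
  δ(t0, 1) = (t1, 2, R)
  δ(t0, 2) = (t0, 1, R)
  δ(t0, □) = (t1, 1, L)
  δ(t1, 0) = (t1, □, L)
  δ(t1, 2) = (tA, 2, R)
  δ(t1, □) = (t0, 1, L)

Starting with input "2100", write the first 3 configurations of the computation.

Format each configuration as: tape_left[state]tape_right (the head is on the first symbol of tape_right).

Transitions applied:
Step 1: δ(t0, 2) = (t0, 1, R)
Step 2: δ(t0, 1) = (t1, 2, R)

The first 3 configurations are:
[t0]2100 ⊢ 1[t0]100 ⊢ 12[t1]00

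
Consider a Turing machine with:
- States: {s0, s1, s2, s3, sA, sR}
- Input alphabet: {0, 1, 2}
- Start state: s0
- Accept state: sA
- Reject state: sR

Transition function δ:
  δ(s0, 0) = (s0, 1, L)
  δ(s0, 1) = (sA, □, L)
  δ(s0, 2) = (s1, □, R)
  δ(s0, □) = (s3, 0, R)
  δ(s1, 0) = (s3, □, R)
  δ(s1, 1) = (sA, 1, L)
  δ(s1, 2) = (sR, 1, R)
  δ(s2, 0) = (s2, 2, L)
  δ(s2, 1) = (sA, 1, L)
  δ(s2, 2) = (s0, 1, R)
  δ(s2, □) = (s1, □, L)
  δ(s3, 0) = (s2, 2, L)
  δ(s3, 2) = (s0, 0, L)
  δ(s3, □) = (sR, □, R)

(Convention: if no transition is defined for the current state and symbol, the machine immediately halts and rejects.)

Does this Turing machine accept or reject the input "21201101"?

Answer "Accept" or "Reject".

Execution trace:
Initial: [s0]21201101
Step 1: δ(s0, 2) = (s1, □, R) → □[s1]1201101
Step 2: δ(s1, 1) = (sA, 1, L) → [sA]□1201101

The machine reaches the accept state sA and halts.

Answer: Accept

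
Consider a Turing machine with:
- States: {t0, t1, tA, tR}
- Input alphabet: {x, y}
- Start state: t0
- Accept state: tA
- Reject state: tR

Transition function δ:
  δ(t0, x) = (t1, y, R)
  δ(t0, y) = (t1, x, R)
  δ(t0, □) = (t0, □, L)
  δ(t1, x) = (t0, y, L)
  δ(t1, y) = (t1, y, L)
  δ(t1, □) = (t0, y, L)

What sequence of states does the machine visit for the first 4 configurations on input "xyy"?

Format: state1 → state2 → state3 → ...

Execution trace:
Initial: [t0]xyy
Step 1: δ(t0, x) = (t1, y, R) → y[t1]yy
Step 2: δ(t1, y) = (t1, y, L) → [t1]yyy
Step 3: δ(t1, y) = (t1, y, L) → [t1]□yyy

State sequence: t0 → t1 → t1 → t1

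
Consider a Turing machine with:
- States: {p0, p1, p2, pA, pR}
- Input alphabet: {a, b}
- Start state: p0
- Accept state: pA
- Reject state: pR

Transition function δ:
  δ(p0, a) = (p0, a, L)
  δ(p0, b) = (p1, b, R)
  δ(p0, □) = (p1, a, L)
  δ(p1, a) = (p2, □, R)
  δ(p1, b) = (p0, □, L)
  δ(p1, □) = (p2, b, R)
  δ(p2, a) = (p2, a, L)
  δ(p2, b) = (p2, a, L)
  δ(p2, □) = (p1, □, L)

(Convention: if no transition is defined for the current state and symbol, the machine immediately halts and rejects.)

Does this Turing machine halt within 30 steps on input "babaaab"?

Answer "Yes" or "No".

Execution trace:
Initial: [p0]babaaab
Step 1: δ(p0, b) = (p1, b, R) → b[p1]abaaab
Step 2: δ(p1, a) = (p2, □, R) → b□[p2]baaab
Step 3: δ(p2, b) = (p2, a, L) → b[p2]□aaaab
Step 4: δ(p2, □) = (p1, □, L) → [p1]b□aaaab
Step 5: δ(p1, b) = (p0, □, L) → [p0]□□□aaaab
Step 6: δ(p0, □) = (p1, a, L) → [p1]□a□□aaaab
Step 7: δ(p1, □) = (p2, b, R) → b[p2]a□□aaaab
Step 8: δ(p2, a) = (p2, a, L) → [p2]ba□□aaaab
Step 9: δ(p2, b) = (p2, a, L) → [p2]□aa□□aaaab
Step 10: δ(p2, □) = (p1, □, L) → [p1]□□aa□□aaaab
Step 11: δ(p1, □) = (p2, b, R) → b[p2]□aa□□aaaab
Step 12: δ(p2, □) = (p1, □, L) → [p1]b□aa□□aaaab
Step 13: δ(p1, b) = (p0, □, L) → [p0]□□□aa□□aaaab
Step 14: δ(p0, □) = (p1, a, L) → [p1]□a□□aa□□aaaab
Step 15: δ(p1, □) = (p2, b, R) → b[p2]a□□aa□□aaaab
Step 16: δ(p2, a) = (p2, a, L) → [p2]ba□□aa□□aaaab
Step 17: δ(p2, b) = (p2, a, L) → [p2]□aa□□aa□□aaaab
Step 18: δ(p2, □) = (p1, □, L) → [p1]□□aa□□aa□□aaaab
Step 19: δ(p1, □) = (p2, b, R) → b[p2]□aa□□aa□□aaaab
Step 20: δ(p2, □) = (p1, □, L) → [p1]b□aa□□aa□□aaaab
Step 21: δ(p1, b) = (p0, □, L) → [p0]□□□aa□□aa□□aaaab
Step 22: δ(p0, □) = (p1, a, L) → [p1]□a□□aa□□aa□□aaaab
Step 23: δ(p1, □) = (p2, b, R) → b[p2]a□□aa□□aa□□aaaab
Step 24: δ(p2, a) = (p2, a, L) → [p2]ba□□aa□□aa□□aaaab
Step 25: δ(p2, b) = (p2, a, L) → [p2]□aa□□aa□□aa□□aaaab
Step 26: δ(p2, □) = (p1, □, L) → [p1]□□aa□□aa□□aa□□aaaab
Step 27: δ(p1, □) = (p2, b, R) → b[p2]□aa□□aa□□aa□□aaaab
Step 28: δ(p2, □) = (p1, □, L) → [p1]b□aa□□aa□□aa□□aaaab
Step 29: δ(p1, b) = (p0, □, L) → [p0]□□□aa□□aa□□aa□□aaaab
Step 30: δ(p0, □) = (p1, a, L) → [p1]□a□□aa□□aa□□aa□□aaaab

The machine has not reached a halting state after 30 steps.
The machine did not halt within the 30-step bound.

Answer: No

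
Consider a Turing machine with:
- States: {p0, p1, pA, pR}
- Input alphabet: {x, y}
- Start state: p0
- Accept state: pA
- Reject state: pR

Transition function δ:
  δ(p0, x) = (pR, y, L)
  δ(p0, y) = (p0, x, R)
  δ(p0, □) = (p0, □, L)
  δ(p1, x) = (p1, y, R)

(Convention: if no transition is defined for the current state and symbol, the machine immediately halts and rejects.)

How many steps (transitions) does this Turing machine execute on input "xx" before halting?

Execution trace:
Initial: [p0]xx
Step 1: δ(p0, x) = (pR, y, L) → [pR]□yx

The machine reaches the reject state pR and halts.

The machine executed 1 step before halting.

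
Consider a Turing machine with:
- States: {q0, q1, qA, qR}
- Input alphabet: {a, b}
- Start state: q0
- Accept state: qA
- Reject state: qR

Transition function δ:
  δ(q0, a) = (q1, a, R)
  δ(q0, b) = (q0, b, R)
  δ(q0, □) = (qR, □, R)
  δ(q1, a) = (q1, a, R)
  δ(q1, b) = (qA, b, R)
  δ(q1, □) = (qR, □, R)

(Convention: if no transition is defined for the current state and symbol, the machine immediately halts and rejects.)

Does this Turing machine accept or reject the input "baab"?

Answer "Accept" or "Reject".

Execution trace:
Initial: [q0]baab
Step 1: δ(q0, b) = (q0, b, R) → b[q0]aab
Step 2: δ(q0, a) = (q1, a, R) → ba[q1]ab
Step 3: δ(q1, a) = (q1, a, R) → baa[q1]b
Step 4: δ(q1, b) = (qA, b, R) → baab[qA]□

The machine reaches the accept state qA and halts.

Answer: Accept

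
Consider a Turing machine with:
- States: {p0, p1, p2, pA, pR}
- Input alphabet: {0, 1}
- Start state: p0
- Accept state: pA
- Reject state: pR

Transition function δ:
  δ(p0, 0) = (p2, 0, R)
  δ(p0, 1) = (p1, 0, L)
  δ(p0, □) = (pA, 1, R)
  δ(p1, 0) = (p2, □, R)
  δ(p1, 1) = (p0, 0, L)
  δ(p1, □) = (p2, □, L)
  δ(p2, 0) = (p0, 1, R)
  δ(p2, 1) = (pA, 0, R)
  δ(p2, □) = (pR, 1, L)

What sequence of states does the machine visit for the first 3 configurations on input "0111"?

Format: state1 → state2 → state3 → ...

Execution trace:
Initial: [p0]0111
Step 1: δ(p0, 0) = (p2, 0, R) → 0[p2]111
Step 2: δ(p2, 1) = (pA, 0, R) → 00[pA]11

The machine reaches the accept state pA and halts.

State sequence: p0 → p2 → pA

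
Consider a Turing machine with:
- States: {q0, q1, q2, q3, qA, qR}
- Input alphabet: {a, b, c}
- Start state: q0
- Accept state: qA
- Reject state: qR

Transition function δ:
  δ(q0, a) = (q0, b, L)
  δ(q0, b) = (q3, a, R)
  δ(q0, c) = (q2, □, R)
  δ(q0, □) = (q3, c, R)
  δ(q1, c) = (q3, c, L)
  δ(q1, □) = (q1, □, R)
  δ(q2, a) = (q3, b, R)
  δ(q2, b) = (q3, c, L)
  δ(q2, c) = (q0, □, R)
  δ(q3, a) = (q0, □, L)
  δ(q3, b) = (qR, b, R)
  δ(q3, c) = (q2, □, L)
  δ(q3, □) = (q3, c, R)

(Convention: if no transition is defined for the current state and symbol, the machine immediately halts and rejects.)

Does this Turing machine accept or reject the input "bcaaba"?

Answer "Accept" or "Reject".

Execution trace:
Initial: [q0]bcaaba
Step 1: δ(q0, b) = (q3, a, R) → a[q3]caaba
Step 2: δ(q3, c) = (q2, □, L) → [q2]a□aaba
Step 3: δ(q2, a) = (q3, b, R) → b[q3]□aaba
Step 4: δ(q3, □) = (q3, c, R) → bc[q3]aaba
Step 5: δ(q3, a) = (q0, □, L) → b[q0]c□aba
Step 6: δ(q0, c) = (q2, □, R) → b□[q2]□aba

No transition is defined for δ(q2, □). By convention the machine halts and rejects.

Answer: Reject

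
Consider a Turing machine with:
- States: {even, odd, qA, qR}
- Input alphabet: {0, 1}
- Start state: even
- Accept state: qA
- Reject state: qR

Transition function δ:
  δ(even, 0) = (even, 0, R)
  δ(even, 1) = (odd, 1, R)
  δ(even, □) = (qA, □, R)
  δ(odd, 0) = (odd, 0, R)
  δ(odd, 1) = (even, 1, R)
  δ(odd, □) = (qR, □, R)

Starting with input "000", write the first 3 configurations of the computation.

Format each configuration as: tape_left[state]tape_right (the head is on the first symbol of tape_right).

Transitions applied:
Step 1: δ(even, 0) = (even, 0, R)
Step 2: δ(even, 0) = (even, 0, R)

The first 3 configurations are:
[even]000 ⊢ 0[even]00 ⊢ 00[even]0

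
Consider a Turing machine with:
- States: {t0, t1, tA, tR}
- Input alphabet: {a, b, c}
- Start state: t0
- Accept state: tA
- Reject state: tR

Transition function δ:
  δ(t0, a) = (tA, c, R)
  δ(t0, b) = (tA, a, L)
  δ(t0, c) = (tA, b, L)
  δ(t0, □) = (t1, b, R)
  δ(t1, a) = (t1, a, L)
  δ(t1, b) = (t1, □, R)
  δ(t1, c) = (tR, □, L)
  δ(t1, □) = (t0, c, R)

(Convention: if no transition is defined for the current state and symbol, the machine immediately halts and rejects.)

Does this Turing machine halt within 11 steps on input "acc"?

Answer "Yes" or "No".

Execution trace:
Initial: [t0]acc
Step 1: δ(t0, a) = (tA, c, R) → c[tA]cc

The machine reaches the accept state tA and halts.
The machine halted after 1 step (within the 11-step bound).

Answer: Yes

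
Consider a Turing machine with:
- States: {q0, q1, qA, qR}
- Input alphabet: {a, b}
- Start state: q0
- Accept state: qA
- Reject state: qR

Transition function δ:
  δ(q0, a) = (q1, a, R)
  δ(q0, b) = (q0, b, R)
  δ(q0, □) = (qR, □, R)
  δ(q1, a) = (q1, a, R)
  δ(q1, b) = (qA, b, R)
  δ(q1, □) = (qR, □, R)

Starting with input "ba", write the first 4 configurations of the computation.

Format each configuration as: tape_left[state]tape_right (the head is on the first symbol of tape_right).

Transitions applied:
Step 1: δ(q0, b) = (q0, b, R)
Step 2: δ(q0, a) = (q1, a, R)
Step 3: δ(q1, □) = (qR, □, R)

The first 4 configurations are:
[q0]ba ⊢ b[q0]a ⊢ ba[q1]□ ⊢ ba□[qR]□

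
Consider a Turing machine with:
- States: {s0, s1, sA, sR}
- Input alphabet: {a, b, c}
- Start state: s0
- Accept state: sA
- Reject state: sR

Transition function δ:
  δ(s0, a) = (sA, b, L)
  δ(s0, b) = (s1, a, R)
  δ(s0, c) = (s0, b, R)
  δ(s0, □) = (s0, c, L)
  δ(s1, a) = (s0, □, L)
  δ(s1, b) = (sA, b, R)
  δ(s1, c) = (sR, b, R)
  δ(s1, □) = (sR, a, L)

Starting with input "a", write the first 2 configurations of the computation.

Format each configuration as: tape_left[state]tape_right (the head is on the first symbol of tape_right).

Transitions applied:
Step 1: δ(s0, a) = (sA, b, L)

The first 2 configurations are:
[s0]a ⊢ [sA]□b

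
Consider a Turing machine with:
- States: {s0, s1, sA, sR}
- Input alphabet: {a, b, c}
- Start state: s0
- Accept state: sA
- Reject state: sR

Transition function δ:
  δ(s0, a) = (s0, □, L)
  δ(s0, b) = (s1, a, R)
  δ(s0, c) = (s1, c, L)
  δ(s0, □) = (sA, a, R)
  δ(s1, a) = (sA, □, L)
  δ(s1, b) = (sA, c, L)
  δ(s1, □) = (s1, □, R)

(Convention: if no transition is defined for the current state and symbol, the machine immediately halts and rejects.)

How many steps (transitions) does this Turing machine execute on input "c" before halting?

Execution trace:
Initial: [s0]c
Step 1: δ(s0, c) = (s1, c, L) → [s1]□c
Step 2: δ(s1, □) = (s1, □, R) → □[s1]c

No transition is defined for δ(s1, c). By convention the machine halts and rejects.

The machine executed 2 steps before halting.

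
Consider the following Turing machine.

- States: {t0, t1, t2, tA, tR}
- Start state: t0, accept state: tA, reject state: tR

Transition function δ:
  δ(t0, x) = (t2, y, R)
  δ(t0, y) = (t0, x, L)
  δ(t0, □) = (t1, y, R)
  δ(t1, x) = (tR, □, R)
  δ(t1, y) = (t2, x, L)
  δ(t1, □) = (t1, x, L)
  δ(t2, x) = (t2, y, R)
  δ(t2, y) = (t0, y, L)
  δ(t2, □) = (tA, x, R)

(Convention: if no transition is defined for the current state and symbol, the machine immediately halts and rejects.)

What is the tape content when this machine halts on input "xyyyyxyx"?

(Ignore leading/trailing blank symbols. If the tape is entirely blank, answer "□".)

Execution trace:
Initial: [t0]xyyyyxyx
Step 1: δ(t0, x) = (t2, y, R) → y[t2]yyyyxyx
Step 2: δ(t2, y) = (t0, y, L) → [t0]yyyyyxyx
Step 3: δ(t0, y) = (t0, x, L) → [t0]□xyyyyxyx
Step 4: δ(t0, □) = (t1, y, R) → y[t1]xyyyyxyx
Step 5: δ(t1, x) = (tR, □, R) → y□[tR]yyyyxyx

The machine reaches the reject state tR and halts.

Final tape (ignoring leading/trailing blanks): y□yyyyxyx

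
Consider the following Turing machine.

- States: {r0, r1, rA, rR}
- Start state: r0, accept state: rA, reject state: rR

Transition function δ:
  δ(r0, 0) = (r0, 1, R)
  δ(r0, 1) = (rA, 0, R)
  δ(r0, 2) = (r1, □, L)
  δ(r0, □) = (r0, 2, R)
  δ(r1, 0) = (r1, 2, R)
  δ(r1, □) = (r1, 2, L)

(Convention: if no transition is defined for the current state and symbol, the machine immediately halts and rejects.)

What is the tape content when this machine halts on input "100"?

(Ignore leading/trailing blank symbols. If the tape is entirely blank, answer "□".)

Execution trace:
Initial: [r0]100
Step 1: δ(r0, 1) = (rA, 0, R) → 0[rA]00

The machine reaches the accept state rA and halts.

Final tape (ignoring leading/trailing blanks): 000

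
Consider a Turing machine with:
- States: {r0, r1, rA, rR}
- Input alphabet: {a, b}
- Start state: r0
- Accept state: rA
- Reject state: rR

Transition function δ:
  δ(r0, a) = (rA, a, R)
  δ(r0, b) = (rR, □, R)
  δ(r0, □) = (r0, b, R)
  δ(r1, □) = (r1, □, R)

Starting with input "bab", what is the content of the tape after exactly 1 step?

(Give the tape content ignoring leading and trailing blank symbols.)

Execution trace:
Initial: [r0]bab
Step 1: δ(r0, b) = (rR, □, R) → □[rR]ab

The machine reaches the reject state rR and halts.

After 1 step, the tape (ignoring leading/trailing blanks) is: ab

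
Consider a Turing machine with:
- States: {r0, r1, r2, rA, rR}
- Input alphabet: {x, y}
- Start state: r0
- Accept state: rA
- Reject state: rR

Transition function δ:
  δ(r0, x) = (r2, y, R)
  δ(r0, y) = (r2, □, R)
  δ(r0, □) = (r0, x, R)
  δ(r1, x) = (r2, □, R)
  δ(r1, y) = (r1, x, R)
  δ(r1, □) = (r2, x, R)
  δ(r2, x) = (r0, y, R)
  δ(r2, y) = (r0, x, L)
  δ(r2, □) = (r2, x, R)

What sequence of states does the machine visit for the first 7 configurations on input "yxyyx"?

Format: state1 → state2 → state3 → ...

Execution trace:
Initial: [r0]yxyyx
Step 1: δ(r0, y) = (r2, □, R) → □[r2]xyyx
Step 2: δ(r2, x) = (r0, y, R) → □y[r0]yyx
Step 3: δ(r0, y) = (r2, □, R) → □y□[r2]yx
Step 4: δ(r2, y) = (r0, x, L) → □y[r0]□xx
Step 5: δ(r0, □) = (r0, x, R) → □yx[r0]xx
Step 6: δ(r0, x) = (r2, y, R) → □yxy[r2]x

State sequence: r0 → r2 → r0 → r2 → r0 → r0 → r2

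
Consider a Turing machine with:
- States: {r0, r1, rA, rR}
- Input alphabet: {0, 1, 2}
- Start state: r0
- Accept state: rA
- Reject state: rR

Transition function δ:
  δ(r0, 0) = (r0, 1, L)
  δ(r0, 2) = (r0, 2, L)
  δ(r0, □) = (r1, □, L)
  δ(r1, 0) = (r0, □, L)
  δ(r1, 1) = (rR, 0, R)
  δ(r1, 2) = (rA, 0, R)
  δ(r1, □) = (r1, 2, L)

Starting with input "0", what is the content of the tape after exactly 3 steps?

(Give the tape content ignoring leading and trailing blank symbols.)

Execution trace:
Initial: [r0]0
Step 1: δ(r0, 0) = (r0, 1, L) → [r0]□1
Step 2: δ(r0, □) = (r1, □, L) → [r1]□□1
Step 3: δ(r1, □) = (r1, 2, L) → [r1]□2□1

After 3 steps, the tape (ignoring leading/trailing blanks) is: 2□1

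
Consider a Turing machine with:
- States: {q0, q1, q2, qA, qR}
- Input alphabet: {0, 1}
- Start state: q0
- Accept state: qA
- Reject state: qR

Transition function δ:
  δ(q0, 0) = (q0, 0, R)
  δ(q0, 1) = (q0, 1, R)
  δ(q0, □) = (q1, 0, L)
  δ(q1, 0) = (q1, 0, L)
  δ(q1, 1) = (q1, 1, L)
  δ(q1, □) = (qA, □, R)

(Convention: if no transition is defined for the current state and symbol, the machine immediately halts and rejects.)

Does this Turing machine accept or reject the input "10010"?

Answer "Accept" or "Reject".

Execution trace:
Initial: [q0]10010
Step 1: δ(q0, 1) = (q0, 1, R) → 1[q0]0010
Step 2: δ(q0, 0) = (q0, 0, R) → 10[q0]010
Step 3: δ(q0, 0) = (q0, 0, R) → 100[q0]10
Step 4: δ(q0, 1) = (q0, 1, R) → 1001[q0]0
Step 5: δ(q0, 0) = (q0, 0, R) → 10010[q0]□
Step 6: δ(q0, □) = (q1, 0, L) → 1001[q1]00
Step 7: δ(q1, 0) = (q1, 0, L) → 100[q1]100
Step 8: δ(q1, 1) = (q1, 1, L) → 10[q1]0100
Step 9: δ(q1, 0) = (q1, 0, L) → 1[q1]00100
Step 10: δ(q1, 0) = (q1, 0, L) → [q1]100100
Step 11: δ(q1, 1) = (q1, 1, L) → [q1]□100100
Step 12: δ(q1, □) = (qA, □, R) → □[qA]100100

The machine reaches the accept state qA and halts.

Answer: Accept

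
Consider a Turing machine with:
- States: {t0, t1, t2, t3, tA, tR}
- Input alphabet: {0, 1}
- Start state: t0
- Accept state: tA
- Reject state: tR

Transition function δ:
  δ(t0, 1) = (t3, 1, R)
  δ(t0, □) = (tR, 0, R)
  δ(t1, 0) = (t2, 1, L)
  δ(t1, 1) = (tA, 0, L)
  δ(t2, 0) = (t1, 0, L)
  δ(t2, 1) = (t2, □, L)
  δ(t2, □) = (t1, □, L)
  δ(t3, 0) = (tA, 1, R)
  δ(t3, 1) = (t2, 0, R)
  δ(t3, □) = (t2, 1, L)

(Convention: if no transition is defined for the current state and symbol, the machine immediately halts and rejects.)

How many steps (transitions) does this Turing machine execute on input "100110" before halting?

Execution trace:
Initial: [t0]100110
Step 1: δ(t0, 1) = (t3, 1, R) → 1[t3]00110
Step 2: δ(t3, 0) = (tA, 1, R) → 11[tA]0110

The machine reaches the accept state tA and halts.

The machine executed 2 steps before halting.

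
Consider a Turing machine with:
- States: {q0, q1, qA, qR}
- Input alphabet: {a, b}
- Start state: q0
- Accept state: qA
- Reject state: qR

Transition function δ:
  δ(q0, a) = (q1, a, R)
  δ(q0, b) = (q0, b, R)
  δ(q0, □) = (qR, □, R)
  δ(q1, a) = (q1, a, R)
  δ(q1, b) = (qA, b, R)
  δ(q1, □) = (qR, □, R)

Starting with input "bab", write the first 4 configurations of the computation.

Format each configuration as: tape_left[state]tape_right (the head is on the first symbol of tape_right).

Transitions applied:
Step 1: δ(q0, b) = (q0, b, R)
Step 2: δ(q0, a) = (q1, a, R)
Step 3: δ(q1, b) = (qA, b, R)

The first 4 configurations are:
[q0]bab ⊢ b[q0]ab ⊢ ba[q1]b ⊢ bab[qA]□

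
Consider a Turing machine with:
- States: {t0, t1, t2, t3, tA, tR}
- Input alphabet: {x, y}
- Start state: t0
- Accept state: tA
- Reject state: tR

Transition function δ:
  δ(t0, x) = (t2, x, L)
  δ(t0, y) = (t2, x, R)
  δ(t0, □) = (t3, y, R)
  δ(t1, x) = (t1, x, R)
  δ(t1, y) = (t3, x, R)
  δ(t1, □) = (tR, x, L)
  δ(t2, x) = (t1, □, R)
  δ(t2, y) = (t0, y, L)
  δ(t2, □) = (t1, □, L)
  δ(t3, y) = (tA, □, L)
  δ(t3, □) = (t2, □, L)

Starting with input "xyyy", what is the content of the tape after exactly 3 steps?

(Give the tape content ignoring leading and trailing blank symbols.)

Execution trace:
Initial: [t0]xyyy
Step 1: δ(t0, x) = (t2, x, L) → [t2]□xyyy
Step 2: δ(t2, □) = (t1, □, L) → [t1]□□xyyy
Step 3: δ(t1, □) = (tR, x, L) → [tR]□x□xyyy

The machine reaches the reject state tR and halts.

After 3 steps, the tape (ignoring leading/trailing blanks) is: x□xyyy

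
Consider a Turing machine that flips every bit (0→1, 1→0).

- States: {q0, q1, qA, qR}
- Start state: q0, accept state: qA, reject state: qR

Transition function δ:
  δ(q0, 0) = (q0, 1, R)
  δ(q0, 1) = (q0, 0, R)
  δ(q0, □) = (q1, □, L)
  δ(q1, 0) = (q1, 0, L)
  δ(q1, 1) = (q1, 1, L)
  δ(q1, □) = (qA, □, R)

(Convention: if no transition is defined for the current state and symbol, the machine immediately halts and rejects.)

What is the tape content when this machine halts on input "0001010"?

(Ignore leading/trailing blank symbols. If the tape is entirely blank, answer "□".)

Execution trace:
Initial: [q0]0001010
Step 1: δ(q0, 0) = (q0, 1, R) → 1[q0]001010
Step 2: δ(q0, 0) = (q0, 1, R) → 11[q0]01010
Step 3: δ(q0, 0) = (q0, 1, R) → 111[q0]1010
Step 4: δ(q0, 1) = (q0, 0, R) → 1110[q0]010
Step 5: δ(q0, 0) = (q0, 1, R) → 11101[q0]10
Step 6: δ(q0, 1) = (q0, 0, R) → 111010[q0]0
Step 7: δ(q0, 0) = (q0, 1, R) → 1110101[q0]□
Step 8: δ(q0, □) = (q1, □, L) → 111010[q1]1□
Step 9: δ(q1, 1) = (q1, 1, L) → 11101[q1]01□
Step 10: δ(q1, 0) = (q1, 0, L) → 1110[q1]101□
Step 11: δ(q1, 1) = (q1, 1, L) → 111[q1]0101□
Step 12: δ(q1, 0) = (q1, 0, L) → 11[q1]10101□
Step 13: δ(q1, 1) = (q1, 1, L) → 1[q1]110101□
Step 14: δ(q1, 1) = (q1, 1, L) → [q1]1110101□
Step 15: δ(q1, 1) = (q1, 1, L) → [q1]□1110101□
Step 16: δ(q1, □) = (qA, □, R) → □[qA]1110101□

The machine reaches the accept state qA and halts.

Final tape (ignoring leading/trailing blanks): 1110101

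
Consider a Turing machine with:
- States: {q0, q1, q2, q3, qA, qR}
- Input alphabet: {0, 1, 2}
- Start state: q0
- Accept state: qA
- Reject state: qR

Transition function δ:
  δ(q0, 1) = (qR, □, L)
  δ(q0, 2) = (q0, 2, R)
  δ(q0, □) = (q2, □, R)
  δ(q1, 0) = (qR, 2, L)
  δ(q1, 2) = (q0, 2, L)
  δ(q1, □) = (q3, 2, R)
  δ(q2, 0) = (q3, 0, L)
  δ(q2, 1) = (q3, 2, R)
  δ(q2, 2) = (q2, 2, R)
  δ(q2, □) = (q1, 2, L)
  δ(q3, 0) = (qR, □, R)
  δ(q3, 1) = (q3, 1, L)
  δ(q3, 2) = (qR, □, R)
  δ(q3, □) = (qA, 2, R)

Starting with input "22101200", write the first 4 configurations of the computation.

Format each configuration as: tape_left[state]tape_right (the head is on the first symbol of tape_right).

Transitions applied:
Step 1: δ(q0, 2) = (q0, 2, R)
Step 2: δ(q0, 2) = (q0, 2, R)
Step 3: δ(q0, 1) = (qR, □, L)

The first 4 configurations are:
[q0]22101200 ⊢ 2[q0]2101200 ⊢ 22[q0]101200 ⊢ 2[qR]2□01200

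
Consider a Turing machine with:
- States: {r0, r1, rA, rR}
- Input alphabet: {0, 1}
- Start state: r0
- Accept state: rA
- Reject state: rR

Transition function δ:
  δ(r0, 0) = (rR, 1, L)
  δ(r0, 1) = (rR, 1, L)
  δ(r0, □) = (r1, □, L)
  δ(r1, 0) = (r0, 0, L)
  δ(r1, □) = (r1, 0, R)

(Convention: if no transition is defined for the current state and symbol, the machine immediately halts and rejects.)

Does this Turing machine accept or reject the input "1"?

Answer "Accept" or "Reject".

Execution trace:
Initial: [r0]1
Step 1: δ(r0, 1) = (rR, 1, L) → [rR]□1

The machine reaches the reject state rR and halts.

Answer: Reject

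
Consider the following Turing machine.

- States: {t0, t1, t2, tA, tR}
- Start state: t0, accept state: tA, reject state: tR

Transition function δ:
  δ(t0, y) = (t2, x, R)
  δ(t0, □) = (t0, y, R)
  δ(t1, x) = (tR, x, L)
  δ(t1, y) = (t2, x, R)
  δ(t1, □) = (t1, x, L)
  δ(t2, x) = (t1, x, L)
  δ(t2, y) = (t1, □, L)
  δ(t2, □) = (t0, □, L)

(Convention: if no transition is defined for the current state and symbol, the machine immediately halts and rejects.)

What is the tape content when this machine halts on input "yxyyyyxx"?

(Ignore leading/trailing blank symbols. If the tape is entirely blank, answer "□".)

Execution trace:
Initial: [t0]yxyyyyxx
Step 1: δ(t0, y) = (t2, x, R) → x[t2]xyyyyxx
Step 2: δ(t2, x) = (t1, x, L) → [t1]xxyyyyxx
Step 3: δ(t1, x) = (tR, x, L) → [tR]□xxyyyyxx

The machine reaches the reject state tR and halts.

Final tape (ignoring leading/trailing blanks): xxyyyyxx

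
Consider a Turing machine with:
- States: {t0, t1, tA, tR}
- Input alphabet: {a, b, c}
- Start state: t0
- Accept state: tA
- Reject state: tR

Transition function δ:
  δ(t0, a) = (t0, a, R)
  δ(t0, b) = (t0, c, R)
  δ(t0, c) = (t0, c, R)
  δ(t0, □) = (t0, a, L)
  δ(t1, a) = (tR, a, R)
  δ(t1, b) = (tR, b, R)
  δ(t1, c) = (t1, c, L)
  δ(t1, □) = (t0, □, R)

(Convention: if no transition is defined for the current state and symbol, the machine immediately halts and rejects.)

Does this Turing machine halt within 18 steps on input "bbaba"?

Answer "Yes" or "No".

Execution trace:
Initial: [t0]bbaba
Step 1: δ(t0, b) = (t0, c, R) → c[t0]baba
Step 2: δ(t0, b) = (t0, c, R) → cc[t0]aba
Step 3: δ(t0, a) = (t0, a, R) → cca[t0]ba
Step 4: δ(t0, b) = (t0, c, R) → ccac[t0]a
Step 5: δ(t0, a) = (t0, a, R) → ccaca[t0]□
Step 6: δ(t0, □) = (t0, a, L) → ccac[t0]aa
Step 7: δ(t0, a) = (t0, a, R) → ccaca[t0]a
Step 8: δ(t0, a) = (t0, a, R) → ccacaa[t0]□
Step 9: δ(t0, □) = (t0, a, L) → ccaca[t0]aa
Step 10: δ(t0, a) = (t0, a, R) → ccacaa[t0]a
Step 11: δ(t0, a) = (t0, a, R) → ccacaaa[t0]□
Step 12: δ(t0, □) = (t0, a, L) → ccacaa[t0]aa
Step 13: δ(t0, a) = (t0, a, R) → ccacaaa[t0]a
Step 14: δ(t0, a) = (t0, a, R) → ccacaaaa[t0]□
Step 15: δ(t0, □) = (t0, a, L) → ccacaaa[t0]aa
Step 16: δ(t0, a) = (t0, a, R) → ccacaaaa[t0]a
Step 17: δ(t0, a) = (t0, a, R) → ccacaaaaa[t0]□
Step 18: δ(t0, □) = (t0, a, L) → ccacaaaa[t0]aa

The machine has not reached a halting state after 18 steps.
The machine did not halt within the 18-step bound.

Answer: No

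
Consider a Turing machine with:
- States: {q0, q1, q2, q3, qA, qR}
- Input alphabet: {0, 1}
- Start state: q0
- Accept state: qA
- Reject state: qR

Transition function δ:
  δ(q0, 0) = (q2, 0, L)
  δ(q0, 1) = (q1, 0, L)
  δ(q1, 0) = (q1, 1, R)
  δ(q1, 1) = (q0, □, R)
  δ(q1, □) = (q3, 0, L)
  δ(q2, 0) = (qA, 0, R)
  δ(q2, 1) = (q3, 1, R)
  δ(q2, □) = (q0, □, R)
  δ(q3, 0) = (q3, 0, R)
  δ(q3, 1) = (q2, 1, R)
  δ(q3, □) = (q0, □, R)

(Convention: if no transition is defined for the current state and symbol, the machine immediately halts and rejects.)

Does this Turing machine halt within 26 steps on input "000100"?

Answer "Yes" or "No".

Execution trace:
Initial: [q0]000100
Step 1: δ(q0, 0) = (q2, 0, L) → [q2]□000100
Step 2: δ(q2, □) = (q0, □, R) → □[q0]000100
Step 3: δ(q0, 0) = (q2, 0, L) → [q2]□000100
Step 4: δ(q2, □) = (q0, □, R) → □[q0]000100
Step 5: δ(q0, 0) = (q2, 0, L) → [q2]□000100
Step 6: δ(q2, □) = (q0, □, R) → □[q0]000100
Step 7: δ(q0, 0) = (q2, 0, L) → [q2]□000100
Step 8: δ(q2, □) = (q0, □, R) → □[q0]000100
Step 9: δ(q0, 0) = (q2, 0, L) → [q2]□000100
Step 10: δ(q2, □) = (q0, □, R) → □[q0]000100
Step 11: δ(q0, 0) = (q2, 0, L) → [q2]□000100
Step 12: δ(q2, □) = (q0, □, R) → □[q0]000100
Step 13: δ(q0, 0) = (q2, 0, L) → [q2]□000100
Step 14: δ(q2, □) = (q0, □, R) → □[q0]000100
Step 15: δ(q0, 0) = (q2, 0, L) → [q2]□000100
Step 16: δ(q2, □) = (q0, □, R) → □[q0]000100
Step 17: δ(q0, 0) = (q2, 0, L) → [q2]□000100
Step 18: δ(q2, □) = (q0, □, R) → □[q0]000100
Step 19: δ(q0, 0) = (q2, 0, L) → [q2]□000100
Step 20: δ(q2, □) = (q0, □, R) → □[q0]000100
Step 21: δ(q0, 0) = (q2, 0, L) → [q2]□000100
Step 22: δ(q2, □) = (q0, □, R) → □[q0]000100
Step 23: δ(q0, 0) = (q2, 0, L) → [q2]□000100
Step 24: δ(q2, □) = (q0, □, R) → □[q0]000100
Step 25: δ(q0, 0) = (q2, 0, L) → [q2]□000100
Step 26: δ(q2, □) = (q0, □, R) → □[q0]000100

The machine has not reached a halting state after 26 steps.
The machine did not halt within the 26-step bound.

Answer: No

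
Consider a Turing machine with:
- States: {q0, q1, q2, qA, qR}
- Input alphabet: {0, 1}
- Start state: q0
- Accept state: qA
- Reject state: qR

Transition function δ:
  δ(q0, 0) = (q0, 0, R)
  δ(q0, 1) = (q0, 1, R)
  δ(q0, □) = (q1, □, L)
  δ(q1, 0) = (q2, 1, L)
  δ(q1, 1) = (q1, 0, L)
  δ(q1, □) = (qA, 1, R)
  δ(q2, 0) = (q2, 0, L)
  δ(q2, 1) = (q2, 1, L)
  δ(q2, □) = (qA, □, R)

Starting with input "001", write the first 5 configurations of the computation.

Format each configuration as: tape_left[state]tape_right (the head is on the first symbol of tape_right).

Transitions applied:
Step 1: δ(q0, 0) = (q0, 0, R)
Step 2: δ(q0, 0) = (q0, 0, R)
Step 3: δ(q0, 1) = (q0, 1, R)
Step 4: δ(q0, □) = (q1, □, L)

The first 5 configurations are:
[q0]001 ⊢ 0[q0]01 ⊢ 00[q0]1 ⊢ 001[q0]□ ⊢ 00[q1]1□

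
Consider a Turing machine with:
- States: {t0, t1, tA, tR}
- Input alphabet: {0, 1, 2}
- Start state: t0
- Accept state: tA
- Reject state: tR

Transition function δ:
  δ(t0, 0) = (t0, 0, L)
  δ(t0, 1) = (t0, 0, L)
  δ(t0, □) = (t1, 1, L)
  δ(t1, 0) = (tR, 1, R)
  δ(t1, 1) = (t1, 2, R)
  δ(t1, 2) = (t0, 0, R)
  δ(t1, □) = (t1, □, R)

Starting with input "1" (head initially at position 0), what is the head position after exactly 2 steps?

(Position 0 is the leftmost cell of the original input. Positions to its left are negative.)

Execution trace (head position shown):
Step 0: [t0]1  (head at position 0)
Step 1: move left → [t0]□0  (head at position -1)
Step 2: move left → [t1]□10  (head at position -2)

After 2 steps, the head is at position -2.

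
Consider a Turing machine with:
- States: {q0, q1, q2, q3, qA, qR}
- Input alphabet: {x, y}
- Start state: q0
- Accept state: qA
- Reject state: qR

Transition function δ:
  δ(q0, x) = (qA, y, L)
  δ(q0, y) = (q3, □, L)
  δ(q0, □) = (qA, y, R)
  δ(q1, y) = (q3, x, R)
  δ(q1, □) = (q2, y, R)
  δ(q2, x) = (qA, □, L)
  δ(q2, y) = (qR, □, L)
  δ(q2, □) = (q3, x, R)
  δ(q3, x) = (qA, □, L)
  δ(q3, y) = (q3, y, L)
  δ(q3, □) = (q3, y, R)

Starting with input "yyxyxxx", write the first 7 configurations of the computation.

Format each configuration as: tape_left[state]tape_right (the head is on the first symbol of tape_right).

Transitions applied:
Step 1: δ(q0, y) = (q3, □, L)
Step 2: δ(q3, □) = (q3, y, R)
Step 3: δ(q3, □) = (q3, y, R)
Step 4: δ(q3, y) = (q3, y, L)
Step 5: δ(q3, y) = (q3, y, L)
Step 6: δ(q3, y) = (q3, y, L)

The first 7 configurations are:
[q0]yyxyxxx ⊢ [q3]□□yxyxxx ⊢ y[q3]□yxyxxx ⊢ yy[q3]yxyxxx ⊢ y[q3]yyxyxxx ⊢ [q3]yyyxyxxx ⊢ [q3]□yyyxyxxx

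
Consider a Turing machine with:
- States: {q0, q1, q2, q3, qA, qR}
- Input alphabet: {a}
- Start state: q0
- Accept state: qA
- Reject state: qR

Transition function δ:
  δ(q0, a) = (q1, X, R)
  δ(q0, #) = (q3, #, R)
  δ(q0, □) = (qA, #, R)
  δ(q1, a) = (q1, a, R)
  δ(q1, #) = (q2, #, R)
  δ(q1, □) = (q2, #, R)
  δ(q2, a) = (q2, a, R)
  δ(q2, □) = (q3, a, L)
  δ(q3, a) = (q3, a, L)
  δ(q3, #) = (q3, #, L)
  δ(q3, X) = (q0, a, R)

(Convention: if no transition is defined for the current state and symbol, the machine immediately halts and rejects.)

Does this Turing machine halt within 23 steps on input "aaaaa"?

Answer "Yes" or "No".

Execution trace:
Initial: [q0]aaaaa
Step 1: δ(q0, a) = (q1, X, R) → X[q1]aaaa
Step 2: δ(q1, a) = (q1, a, R) → Xa[q1]aaa
Step 3: δ(q1, a) = (q1, a, R) → Xaa[q1]aa
Step 4: δ(q1, a) = (q1, a, R) → Xaaa[q1]a
Step 5: δ(q1, a) = (q1, a, R) → Xaaaa[q1]□
Step 6: δ(q1, □) = (q2, #, R) → Xaaaa#[q2]□
Step 7: δ(q2, □) = (q3, a, L) → Xaaaa[q3]#a
Step 8: δ(q3, #) = (q3, #, L) → Xaaa[q3]a#a
Step 9: δ(q3, a) = (q3, a, L) → Xaa[q3]aa#a
Step 10: δ(q3, a) = (q3, a, L) → Xa[q3]aaa#a
Step 11: δ(q3, a) = (q3, a, L) → X[q3]aaaa#a
Step 12: δ(q3, a) = (q3, a, L) → [q3]Xaaaa#a
Step 13: δ(q3, X) = (q0, a, R) → a[q0]aaaa#a
Step 14: δ(q0, a) = (q1, X, R) → aX[q1]aaa#a
Step 15: δ(q1, a) = (q1, a, R) → aXa[q1]aa#a
Step 16: δ(q1, a) = (q1, a, R) → aXaa[q1]a#a
Step 17: δ(q1, a) = (q1, a, R) → aXaaa[q1]#a
Step 18: δ(q1, #) = (q2, #, R) → aXaaa#[q2]a
Step 19: δ(q2, a) = (q2, a, R) → aXaaa#a[q2]□
Step 20: δ(q2, □) = (q3, a, L) → aXaaa#[q3]aa
Step 21: δ(q3, a) = (q3, a, L) → aXaaa[q3]#aa
Step 22: δ(q3, #) = (q3, #, L) → aXaa[q3]a#aa
Step 23: δ(q3, a) = (q3, a, L) → aXa[q3]aa#aa

The machine has not reached a halting state after 23 steps.
The machine did not halt within the 23-step bound.

Answer: No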